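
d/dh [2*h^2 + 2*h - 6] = 4*h + 2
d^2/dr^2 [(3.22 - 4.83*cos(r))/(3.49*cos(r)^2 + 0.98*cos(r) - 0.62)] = (-4.07916191164276*(1 - cos(r)^2)^2 + 1.3839541547278*cos(r)^5 - 2.06998300506564*cos(r)^3 - 3.28184572943198*cos(r)^2 + 0.0769614601524056*cos(r) + 4.41439876011764)/(1.0*cos(r)^2 + 0.28080229226361*cos(r) - 0.177650429799427)^3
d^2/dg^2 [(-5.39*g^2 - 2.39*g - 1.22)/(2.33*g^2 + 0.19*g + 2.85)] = (-21.177836*g^3 + 175.014222*g^2 + 91.984206*g - 68.857444)/(12.649337*g^6 + 3.094473*g^5 + 46.669434*g^4 + 7.577029*g^3 + 57.08493*g^2 + 4.629825*g + 23.149125)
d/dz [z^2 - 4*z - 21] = 2*z - 4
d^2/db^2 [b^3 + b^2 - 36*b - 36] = 6*b + 2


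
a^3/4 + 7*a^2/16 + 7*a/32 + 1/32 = (a/4 + 1/4)*(a + 1/4)*(a + 1/2)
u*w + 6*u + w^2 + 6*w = (u + w)*(w + 6)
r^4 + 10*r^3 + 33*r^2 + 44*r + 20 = (r + 1)*(r + 2)^2*(r + 5)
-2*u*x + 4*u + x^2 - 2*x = (-2*u + x)*(x - 2)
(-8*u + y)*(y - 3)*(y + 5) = -8*u*y^2 - 16*u*y + 120*u + y^3 + 2*y^2 - 15*y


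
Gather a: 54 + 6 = 60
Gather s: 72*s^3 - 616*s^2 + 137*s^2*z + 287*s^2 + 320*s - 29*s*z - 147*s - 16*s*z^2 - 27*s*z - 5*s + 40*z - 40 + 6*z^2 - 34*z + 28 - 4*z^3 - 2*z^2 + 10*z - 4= 72*s^3 + s^2*(137*z - 329) + s*(-16*z^2 - 56*z + 168) - 4*z^3 + 4*z^2 + 16*z - 16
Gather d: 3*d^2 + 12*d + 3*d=3*d^2 + 15*d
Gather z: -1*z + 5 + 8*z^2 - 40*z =8*z^2 - 41*z + 5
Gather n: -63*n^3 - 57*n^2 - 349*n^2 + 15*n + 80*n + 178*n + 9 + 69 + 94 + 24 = -63*n^3 - 406*n^2 + 273*n + 196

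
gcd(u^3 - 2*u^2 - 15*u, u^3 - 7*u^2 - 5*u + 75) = u^2 - 2*u - 15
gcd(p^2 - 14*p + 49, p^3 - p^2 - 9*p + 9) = 1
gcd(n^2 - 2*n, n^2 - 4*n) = n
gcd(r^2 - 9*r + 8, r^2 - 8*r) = r - 8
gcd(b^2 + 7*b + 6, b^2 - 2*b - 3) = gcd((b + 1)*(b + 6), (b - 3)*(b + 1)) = b + 1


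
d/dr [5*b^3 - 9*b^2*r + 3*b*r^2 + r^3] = -9*b^2 + 6*b*r + 3*r^2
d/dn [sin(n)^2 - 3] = sin(2*n)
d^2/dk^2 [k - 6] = 0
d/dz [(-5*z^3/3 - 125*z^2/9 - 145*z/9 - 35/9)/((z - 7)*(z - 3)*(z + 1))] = 20*(13*z^2 - 28*z - 133)/(9*(z^4 - 20*z^3 + 142*z^2 - 420*z + 441))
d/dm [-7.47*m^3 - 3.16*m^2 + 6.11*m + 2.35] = -22.41*m^2 - 6.32*m + 6.11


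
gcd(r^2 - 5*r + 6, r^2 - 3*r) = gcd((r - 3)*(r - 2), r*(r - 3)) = r - 3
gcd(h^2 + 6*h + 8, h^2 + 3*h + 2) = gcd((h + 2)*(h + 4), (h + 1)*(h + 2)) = h + 2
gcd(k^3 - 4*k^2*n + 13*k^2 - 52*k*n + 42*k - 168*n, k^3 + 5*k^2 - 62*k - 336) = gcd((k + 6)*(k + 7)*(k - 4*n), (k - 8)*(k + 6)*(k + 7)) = k^2 + 13*k + 42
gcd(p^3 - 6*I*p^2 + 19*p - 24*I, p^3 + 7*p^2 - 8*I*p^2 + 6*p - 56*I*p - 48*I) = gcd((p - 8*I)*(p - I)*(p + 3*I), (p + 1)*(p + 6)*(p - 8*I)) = p - 8*I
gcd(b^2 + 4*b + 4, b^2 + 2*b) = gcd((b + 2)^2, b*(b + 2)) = b + 2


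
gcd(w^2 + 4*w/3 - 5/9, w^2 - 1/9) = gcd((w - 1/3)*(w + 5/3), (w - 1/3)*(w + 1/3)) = w - 1/3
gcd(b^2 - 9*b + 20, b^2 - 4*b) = b - 4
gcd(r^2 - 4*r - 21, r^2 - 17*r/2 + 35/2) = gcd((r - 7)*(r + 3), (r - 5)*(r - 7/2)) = 1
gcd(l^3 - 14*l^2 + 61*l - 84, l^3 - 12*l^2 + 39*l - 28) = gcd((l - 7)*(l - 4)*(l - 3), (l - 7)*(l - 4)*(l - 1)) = l^2 - 11*l + 28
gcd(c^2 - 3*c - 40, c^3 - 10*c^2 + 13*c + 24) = c - 8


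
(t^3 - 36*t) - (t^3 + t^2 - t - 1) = -t^2 - 35*t + 1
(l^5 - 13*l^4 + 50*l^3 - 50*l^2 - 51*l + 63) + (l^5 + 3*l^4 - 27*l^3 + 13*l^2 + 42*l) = 2*l^5 - 10*l^4 + 23*l^3 - 37*l^2 - 9*l + 63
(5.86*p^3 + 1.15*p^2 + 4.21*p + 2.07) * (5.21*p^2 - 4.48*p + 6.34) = 30.5306*p^5 - 20.2613*p^4 + 53.9345*p^3 - 0.785100000000003*p^2 + 17.4178*p + 13.1238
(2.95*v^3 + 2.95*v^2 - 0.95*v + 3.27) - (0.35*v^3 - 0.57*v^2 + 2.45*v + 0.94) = 2.6*v^3 + 3.52*v^2 - 3.4*v + 2.33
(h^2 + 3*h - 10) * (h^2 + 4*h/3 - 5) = h^4 + 13*h^3/3 - 11*h^2 - 85*h/3 + 50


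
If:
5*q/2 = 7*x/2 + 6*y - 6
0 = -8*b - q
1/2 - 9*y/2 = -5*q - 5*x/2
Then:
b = 67/760 - 123*y/760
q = 123*y/95 - 67/95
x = 23/19 - 15*y/19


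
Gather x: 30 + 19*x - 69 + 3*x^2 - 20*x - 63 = 3*x^2 - x - 102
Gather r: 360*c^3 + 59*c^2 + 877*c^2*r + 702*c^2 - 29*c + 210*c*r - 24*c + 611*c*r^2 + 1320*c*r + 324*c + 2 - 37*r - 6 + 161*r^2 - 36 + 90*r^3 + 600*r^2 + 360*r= 360*c^3 + 761*c^2 + 271*c + 90*r^3 + r^2*(611*c + 761) + r*(877*c^2 + 1530*c + 323) - 40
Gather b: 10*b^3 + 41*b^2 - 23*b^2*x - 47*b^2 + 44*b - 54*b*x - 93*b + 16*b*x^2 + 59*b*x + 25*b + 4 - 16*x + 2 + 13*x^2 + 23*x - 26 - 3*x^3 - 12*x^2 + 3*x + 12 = 10*b^3 + b^2*(-23*x - 6) + b*(16*x^2 + 5*x - 24) - 3*x^3 + x^2 + 10*x - 8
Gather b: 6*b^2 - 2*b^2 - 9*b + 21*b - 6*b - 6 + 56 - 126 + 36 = 4*b^2 + 6*b - 40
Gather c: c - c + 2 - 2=0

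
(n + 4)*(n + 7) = n^2 + 11*n + 28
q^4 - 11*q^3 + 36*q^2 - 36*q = q*(q - 6)*(q - 3)*(q - 2)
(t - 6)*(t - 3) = t^2 - 9*t + 18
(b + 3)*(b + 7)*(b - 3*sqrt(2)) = b^3 - 3*sqrt(2)*b^2 + 10*b^2 - 30*sqrt(2)*b + 21*b - 63*sqrt(2)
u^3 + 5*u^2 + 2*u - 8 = (u - 1)*(u + 2)*(u + 4)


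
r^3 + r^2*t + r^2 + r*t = r*(r + 1)*(r + t)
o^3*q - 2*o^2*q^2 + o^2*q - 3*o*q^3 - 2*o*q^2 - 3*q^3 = (o - 3*q)*(o + q)*(o*q + q)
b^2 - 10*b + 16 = (b - 8)*(b - 2)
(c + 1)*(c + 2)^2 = c^3 + 5*c^2 + 8*c + 4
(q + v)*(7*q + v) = 7*q^2 + 8*q*v + v^2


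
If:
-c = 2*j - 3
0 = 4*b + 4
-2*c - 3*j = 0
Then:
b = -1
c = -9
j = 6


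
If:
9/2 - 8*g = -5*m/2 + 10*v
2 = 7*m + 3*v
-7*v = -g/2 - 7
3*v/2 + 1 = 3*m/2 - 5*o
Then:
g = -1148/1723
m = -211/1723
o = -4501/8615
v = 1641/1723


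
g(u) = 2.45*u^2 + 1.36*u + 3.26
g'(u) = 4.9*u + 1.36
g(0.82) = 6.02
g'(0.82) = 5.38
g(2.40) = 20.64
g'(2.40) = 13.12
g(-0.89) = 3.99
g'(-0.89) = -3.00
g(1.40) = 9.97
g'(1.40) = 8.22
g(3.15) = 31.85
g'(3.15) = 16.80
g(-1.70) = 8.03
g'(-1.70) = -6.97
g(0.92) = 6.58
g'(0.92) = 5.87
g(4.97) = 70.54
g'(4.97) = 25.71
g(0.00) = 3.26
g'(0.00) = 1.36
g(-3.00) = 21.23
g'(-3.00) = -13.34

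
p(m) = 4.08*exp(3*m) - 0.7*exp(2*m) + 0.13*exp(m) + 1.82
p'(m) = 12.24*exp(3*m) - 1.4*exp(2*m) + 0.13*exp(m) = (12.24*exp(2*m) - 1.4*exp(m) + 0.13)*exp(m)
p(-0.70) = 2.21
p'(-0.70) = 1.22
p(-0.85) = 2.07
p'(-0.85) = 0.76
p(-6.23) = 1.82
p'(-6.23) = 0.00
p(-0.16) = 3.95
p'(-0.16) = 6.67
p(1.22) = 152.78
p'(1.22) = 460.04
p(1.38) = 247.51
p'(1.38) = 747.10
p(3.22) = 63531.95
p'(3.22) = 191022.37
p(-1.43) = 1.87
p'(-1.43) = 0.12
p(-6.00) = 1.82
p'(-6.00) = 0.00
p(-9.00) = 1.82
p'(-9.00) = 0.00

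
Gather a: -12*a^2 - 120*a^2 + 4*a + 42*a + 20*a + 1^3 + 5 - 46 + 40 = -132*a^2 + 66*a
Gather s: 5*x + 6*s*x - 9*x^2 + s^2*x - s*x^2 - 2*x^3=s^2*x + s*(-x^2 + 6*x) - 2*x^3 - 9*x^2 + 5*x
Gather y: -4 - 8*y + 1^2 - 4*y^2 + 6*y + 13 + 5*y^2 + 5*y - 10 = y^2 + 3*y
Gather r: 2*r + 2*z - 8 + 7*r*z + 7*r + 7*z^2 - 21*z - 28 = r*(7*z + 9) + 7*z^2 - 19*z - 36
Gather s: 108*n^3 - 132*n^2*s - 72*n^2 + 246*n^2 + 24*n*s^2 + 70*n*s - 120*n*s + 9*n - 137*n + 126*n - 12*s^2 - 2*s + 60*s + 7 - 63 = 108*n^3 + 174*n^2 - 2*n + s^2*(24*n - 12) + s*(-132*n^2 - 50*n + 58) - 56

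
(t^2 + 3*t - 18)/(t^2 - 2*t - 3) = (t + 6)/(t + 1)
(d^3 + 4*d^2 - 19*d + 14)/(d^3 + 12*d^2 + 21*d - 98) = (d - 1)/(d + 7)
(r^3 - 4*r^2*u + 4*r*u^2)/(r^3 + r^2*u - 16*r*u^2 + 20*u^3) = r/(r + 5*u)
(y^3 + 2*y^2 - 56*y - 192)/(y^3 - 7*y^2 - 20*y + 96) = (y + 6)/(y - 3)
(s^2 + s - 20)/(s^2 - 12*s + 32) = (s + 5)/(s - 8)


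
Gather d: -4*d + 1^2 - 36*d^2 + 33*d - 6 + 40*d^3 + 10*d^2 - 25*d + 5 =40*d^3 - 26*d^2 + 4*d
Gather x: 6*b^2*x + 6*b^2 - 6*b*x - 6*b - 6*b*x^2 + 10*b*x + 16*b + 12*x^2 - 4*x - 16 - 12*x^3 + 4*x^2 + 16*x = 6*b^2 + 10*b - 12*x^3 + x^2*(16 - 6*b) + x*(6*b^2 + 4*b + 12) - 16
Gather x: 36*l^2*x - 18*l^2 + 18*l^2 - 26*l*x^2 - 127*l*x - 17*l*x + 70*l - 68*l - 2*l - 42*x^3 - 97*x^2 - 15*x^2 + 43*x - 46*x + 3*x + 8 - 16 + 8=-42*x^3 + x^2*(-26*l - 112) + x*(36*l^2 - 144*l)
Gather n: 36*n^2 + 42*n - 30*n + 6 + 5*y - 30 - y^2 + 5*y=36*n^2 + 12*n - y^2 + 10*y - 24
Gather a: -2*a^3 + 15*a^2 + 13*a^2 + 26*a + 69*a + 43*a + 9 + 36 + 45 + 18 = -2*a^3 + 28*a^2 + 138*a + 108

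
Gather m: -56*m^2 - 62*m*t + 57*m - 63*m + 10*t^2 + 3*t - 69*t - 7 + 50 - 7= -56*m^2 + m*(-62*t - 6) + 10*t^2 - 66*t + 36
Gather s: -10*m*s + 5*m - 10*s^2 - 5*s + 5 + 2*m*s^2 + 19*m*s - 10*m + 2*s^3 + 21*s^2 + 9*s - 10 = -5*m + 2*s^3 + s^2*(2*m + 11) + s*(9*m + 4) - 5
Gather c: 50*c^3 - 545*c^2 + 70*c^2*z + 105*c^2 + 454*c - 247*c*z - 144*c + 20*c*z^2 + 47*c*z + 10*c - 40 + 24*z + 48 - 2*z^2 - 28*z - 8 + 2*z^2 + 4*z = 50*c^3 + c^2*(70*z - 440) + c*(20*z^2 - 200*z + 320)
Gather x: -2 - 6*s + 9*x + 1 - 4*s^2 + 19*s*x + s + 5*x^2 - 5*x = -4*s^2 - 5*s + 5*x^2 + x*(19*s + 4) - 1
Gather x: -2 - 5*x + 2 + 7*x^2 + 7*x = 7*x^2 + 2*x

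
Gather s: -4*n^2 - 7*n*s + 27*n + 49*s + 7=-4*n^2 + 27*n + s*(49 - 7*n) + 7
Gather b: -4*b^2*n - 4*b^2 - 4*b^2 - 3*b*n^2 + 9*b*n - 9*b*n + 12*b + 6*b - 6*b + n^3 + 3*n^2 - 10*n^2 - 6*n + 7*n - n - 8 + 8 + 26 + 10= b^2*(-4*n - 8) + b*(12 - 3*n^2) + n^3 - 7*n^2 + 36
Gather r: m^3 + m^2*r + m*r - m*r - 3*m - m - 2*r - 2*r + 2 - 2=m^3 - 4*m + r*(m^2 - 4)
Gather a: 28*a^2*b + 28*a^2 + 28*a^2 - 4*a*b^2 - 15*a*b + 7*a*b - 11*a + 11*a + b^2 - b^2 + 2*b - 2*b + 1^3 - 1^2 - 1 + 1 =a^2*(28*b + 56) + a*(-4*b^2 - 8*b)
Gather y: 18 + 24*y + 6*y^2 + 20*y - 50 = 6*y^2 + 44*y - 32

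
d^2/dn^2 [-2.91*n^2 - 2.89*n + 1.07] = -5.82000000000000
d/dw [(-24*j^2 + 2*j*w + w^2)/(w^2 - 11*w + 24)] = (2*(j + w)*(w^2 - 11*w + 24) - (2*w - 11)*(-24*j^2 + 2*j*w + w^2))/(w^2 - 11*w + 24)^2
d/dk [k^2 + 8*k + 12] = 2*k + 8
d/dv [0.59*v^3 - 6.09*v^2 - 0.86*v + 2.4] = 1.77*v^2 - 12.18*v - 0.86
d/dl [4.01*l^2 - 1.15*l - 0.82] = 8.02*l - 1.15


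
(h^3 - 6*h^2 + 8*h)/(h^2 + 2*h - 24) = h*(h - 2)/(h + 6)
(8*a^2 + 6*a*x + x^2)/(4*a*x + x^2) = (2*a + x)/x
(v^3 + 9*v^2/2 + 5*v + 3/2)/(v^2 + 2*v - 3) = (2*v^2 + 3*v + 1)/(2*(v - 1))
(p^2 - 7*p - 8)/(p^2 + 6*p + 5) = (p - 8)/(p + 5)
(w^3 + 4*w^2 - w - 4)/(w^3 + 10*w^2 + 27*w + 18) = (w^2 + 3*w - 4)/(w^2 + 9*w + 18)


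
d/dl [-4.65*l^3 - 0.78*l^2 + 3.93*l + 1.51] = -13.95*l^2 - 1.56*l + 3.93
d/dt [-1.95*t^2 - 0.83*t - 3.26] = -3.9*t - 0.83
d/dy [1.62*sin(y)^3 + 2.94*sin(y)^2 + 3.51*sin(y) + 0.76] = (4.86*sin(y)^2 + 5.88*sin(y) + 3.51)*cos(y)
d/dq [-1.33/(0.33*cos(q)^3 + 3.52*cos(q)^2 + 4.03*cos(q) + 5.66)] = (1.3167*sin(q)^2 - 9.3632*cos(q) - 6.6766)*sin(q)/(0.33*cos(q)^3 + 3.52*cos(q)^2 + 4.03*cos(q) + 5.66)^2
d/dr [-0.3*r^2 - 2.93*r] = -0.6*r - 2.93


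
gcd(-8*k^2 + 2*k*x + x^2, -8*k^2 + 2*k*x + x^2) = -8*k^2 + 2*k*x + x^2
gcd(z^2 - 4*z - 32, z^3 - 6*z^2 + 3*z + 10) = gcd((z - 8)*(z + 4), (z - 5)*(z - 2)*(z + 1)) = 1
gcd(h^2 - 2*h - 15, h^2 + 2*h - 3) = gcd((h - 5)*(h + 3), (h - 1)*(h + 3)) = h + 3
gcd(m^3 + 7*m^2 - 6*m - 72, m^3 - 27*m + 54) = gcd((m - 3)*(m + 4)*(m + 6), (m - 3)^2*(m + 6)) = m^2 + 3*m - 18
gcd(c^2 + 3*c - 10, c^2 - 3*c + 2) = c - 2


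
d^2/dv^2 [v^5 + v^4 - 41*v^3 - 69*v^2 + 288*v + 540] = 20*v^3 + 12*v^2 - 246*v - 138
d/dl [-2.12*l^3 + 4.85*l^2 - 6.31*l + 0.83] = -6.36*l^2 + 9.7*l - 6.31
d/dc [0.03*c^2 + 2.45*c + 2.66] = 0.06*c + 2.45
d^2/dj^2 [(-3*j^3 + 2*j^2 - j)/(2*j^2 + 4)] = (5*j^3 - 12*j^2 - 30*j + 8)/(j^6 + 6*j^4 + 12*j^2 + 8)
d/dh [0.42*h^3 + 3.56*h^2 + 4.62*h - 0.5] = 1.26*h^2 + 7.12*h + 4.62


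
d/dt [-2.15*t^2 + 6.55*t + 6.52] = 6.55 - 4.3*t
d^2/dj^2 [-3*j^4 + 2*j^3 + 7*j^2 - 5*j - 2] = -36*j^2 + 12*j + 14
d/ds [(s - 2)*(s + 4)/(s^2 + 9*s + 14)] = (7*s^2 + 44*s + 100)/(s^4 + 18*s^3 + 109*s^2 + 252*s + 196)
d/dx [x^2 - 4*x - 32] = 2*x - 4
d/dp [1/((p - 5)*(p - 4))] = (9 - 2*p)/(p^4 - 18*p^3 + 121*p^2 - 360*p + 400)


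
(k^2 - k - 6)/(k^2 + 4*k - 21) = (k + 2)/(k + 7)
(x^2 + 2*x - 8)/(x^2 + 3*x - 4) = (x - 2)/(x - 1)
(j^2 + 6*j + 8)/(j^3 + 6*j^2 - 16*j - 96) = (j + 2)/(j^2 + 2*j - 24)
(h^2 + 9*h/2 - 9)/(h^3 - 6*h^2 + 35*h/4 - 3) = 2*(h + 6)/(2*h^2 - 9*h + 4)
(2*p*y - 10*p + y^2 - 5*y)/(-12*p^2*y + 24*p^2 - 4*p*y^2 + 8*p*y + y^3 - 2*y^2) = (y - 5)/(-6*p*y + 12*p + y^2 - 2*y)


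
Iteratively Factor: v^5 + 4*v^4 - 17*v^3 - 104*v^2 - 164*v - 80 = (v - 5)*(v^4 + 9*v^3 + 28*v^2 + 36*v + 16) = (v - 5)*(v + 1)*(v^3 + 8*v^2 + 20*v + 16) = (v - 5)*(v + 1)*(v + 4)*(v^2 + 4*v + 4) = (v - 5)*(v + 1)*(v + 2)*(v + 4)*(v + 2)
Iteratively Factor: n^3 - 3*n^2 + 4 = (n - 2)*(n^2 - n - 2) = (n - 2)^2*(n + 1)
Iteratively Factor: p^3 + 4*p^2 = (p + 4)*(p^2) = p*(p + 4)*(p)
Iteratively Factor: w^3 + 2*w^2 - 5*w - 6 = (w + 3)*(w^2 - w - 2) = (w + 1)*(w + 3)*(w - 2)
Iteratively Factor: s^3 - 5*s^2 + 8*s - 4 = (s - 2)*(s^2 - 3*s + 2) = (s - 2)^2*(s - 1)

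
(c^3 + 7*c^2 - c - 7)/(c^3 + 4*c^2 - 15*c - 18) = (c^2 + 6*c - 7)/(c^2 + 3*c - 18)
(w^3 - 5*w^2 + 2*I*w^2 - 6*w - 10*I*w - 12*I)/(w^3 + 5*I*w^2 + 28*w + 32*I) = (w^3 + w^2*(-5 + 2*I) + w*(-6 - 10*I) - 12*I)/(w^3 + 5*I*w^2 + 28*w + 32*I)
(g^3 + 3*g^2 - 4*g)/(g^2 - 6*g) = (g^2 + 3*g - 4)/(g - 6)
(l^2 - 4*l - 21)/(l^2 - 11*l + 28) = (l + 3)/(l - 4)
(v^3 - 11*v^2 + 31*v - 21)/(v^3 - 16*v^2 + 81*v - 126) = (v - 1)/(v - 6)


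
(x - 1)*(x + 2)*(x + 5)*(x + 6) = x^4 + 12*x^3 + 39*x^2 + 8*x - 60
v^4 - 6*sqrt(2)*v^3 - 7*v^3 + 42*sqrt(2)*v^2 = v^2*(v - 7)*(v - 6*sqrt(2))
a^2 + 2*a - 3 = (a - 1)*(a + 3)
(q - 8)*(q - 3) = q^2 - 11*q + 24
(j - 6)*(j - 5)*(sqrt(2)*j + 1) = sqrt(2)*j^3 - 11*sqrt(2)*j^2 + j^2 - 11*j + 30*sqrt(2)*j + 30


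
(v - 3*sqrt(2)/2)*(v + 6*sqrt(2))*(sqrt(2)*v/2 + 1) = sqrt(2)*v^3/2 + 11*v^2/2 - 9*sqrt(2)*v/2 - 18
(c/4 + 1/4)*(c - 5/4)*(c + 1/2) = c^3/4 + c^2/16 - 11*c/32 - 5/32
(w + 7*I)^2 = w^2 + 14*I*w - 49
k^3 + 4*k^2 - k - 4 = (k - 1)*(k + 1)*(k + 4)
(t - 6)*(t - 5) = t^2 - 11*t + 30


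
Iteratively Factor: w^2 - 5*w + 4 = (w - 1)*(w - 4)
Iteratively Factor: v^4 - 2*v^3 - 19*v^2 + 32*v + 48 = (v + 1)*(v^3 - 3*v^2 - 16*v + 48) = (v - 4)*(v + 1)*(v^2 + v - 12) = (v - 4)*(v - 3)*(v + 1)*(v + 4)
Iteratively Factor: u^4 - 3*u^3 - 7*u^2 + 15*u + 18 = (u - 3)*(u^3 - 7*u - 6) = (u - 3)*(u + 1)*(u^2 - u - 6) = (u - 3)^2*(u + 1)*(u + 2)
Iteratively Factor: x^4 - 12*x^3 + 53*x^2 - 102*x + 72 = (x - 4)*(x^3 - 8*x^2 + 21*x - 18) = (x - 4)*(x - 2)*(x^2 - 6*x + 9) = (x - 4)*(x - 3)*(x - 2)*(x - 3)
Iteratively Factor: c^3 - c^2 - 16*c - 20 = (c - 5)*(c^2 + 4*c + 4) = (c - 5)*(c + 2)*(c + 2)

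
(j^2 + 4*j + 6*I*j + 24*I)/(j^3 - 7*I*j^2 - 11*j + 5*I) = (j^2 + j*(4 + 6*I) + 24*I)/(j^3 - 7*I*j^2 - 11*j + 5*I)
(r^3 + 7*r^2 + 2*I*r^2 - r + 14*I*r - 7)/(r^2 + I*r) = r + 7 + I + 7*I/r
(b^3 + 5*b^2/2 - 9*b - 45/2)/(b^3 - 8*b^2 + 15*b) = (2*b^2 + 11*b + 15)/(2*b*(b - 5))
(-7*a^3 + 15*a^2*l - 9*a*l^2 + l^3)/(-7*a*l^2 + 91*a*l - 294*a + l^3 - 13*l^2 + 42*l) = (a^2 - 2*a*l + l^2)/(l^2 - 13*l + 42)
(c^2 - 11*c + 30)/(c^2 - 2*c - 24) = (c - 5)/(c + 4)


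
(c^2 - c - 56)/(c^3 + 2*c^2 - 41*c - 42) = (c - 8)/(c^2 - 5*c - 6)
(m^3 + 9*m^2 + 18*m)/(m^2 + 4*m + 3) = m*(m + 6)/(m + 1)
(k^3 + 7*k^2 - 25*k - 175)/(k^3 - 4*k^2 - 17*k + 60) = (k^2 + 12*k + 35)/(k^2 + k - 12)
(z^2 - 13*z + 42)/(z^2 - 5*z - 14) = (z - 6)/(z + 2)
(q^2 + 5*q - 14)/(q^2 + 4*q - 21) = (q - 2)/(q - 3)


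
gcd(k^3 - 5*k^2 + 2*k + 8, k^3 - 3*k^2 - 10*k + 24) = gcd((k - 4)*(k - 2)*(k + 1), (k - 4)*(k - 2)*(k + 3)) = k^2 - 6*k + 8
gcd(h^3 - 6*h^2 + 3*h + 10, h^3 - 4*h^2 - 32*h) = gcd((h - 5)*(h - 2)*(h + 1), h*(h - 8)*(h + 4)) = 1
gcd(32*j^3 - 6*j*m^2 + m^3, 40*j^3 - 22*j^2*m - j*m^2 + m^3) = 4*j - m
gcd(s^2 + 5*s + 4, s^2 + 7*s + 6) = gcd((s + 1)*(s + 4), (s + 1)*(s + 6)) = s + 1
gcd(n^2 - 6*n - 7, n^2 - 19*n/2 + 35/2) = n - 7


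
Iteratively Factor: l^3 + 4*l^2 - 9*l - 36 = (l + 4)*(l^2 - 9) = (l + 3)*(l + 4)*(l - 3)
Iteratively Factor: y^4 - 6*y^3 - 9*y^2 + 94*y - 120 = (y - 5)*(y^3 - y^2 - 14*y + 24) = (y - 5)*(y + 4)*(y^2 - 5*y + 6) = (y - 5)*(y - 3)*(y + 4)*(y - 2)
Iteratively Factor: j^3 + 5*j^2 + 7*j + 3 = (j + 3)*(j^2 + 2*j + 1) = (j + 1)*(j + 3)*(j + 1)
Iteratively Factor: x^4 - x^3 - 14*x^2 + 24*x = (x - 3)*(x^3 + 2*x^2 - 8*x) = x*(x - 3)*(x^2 + 2*x - 8) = x*(x - 3)*(x - 2)*(x + 4)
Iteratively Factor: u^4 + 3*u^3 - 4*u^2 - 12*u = (u - 2)*(u^3 + 5*u^2 + 6*u) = (u - 2)*(u + 3)*(u^2 + 2*u) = (u - 2)*(u + 2)*(u + 3)*(u)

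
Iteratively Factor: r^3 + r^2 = (r)*(r^2 + r) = r*(r + 1)*(r)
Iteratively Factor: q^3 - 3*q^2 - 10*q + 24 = (q + 3)*(q^2 - 6*q + 8) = (q - 2)*(q + 3)*(q - 4)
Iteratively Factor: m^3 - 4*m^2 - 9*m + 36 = (m - 4)*(m^2 - 9) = (m - 4)*(m + 3)*(m - 3)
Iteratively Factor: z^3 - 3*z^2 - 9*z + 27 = (z + 3)*(z^2 - 6*z + 9) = (z - 3)*(z + 3)*(z - 3)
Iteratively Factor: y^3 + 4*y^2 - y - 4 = (y + 1)*(y^2 + 3*y - 4) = (y - 1)*(y + 1)*(y + 4)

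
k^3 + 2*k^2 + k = k*(k + 1)^2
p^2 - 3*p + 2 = (p - 2)*(p - 1)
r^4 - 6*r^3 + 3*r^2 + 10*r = r*(r - 5)*(r - 2)*(r + 1)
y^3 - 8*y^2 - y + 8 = (y - 8)*(y - 1)*(y + 1)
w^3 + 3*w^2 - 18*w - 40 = (w - 4)*(w + 2)*(w + 5)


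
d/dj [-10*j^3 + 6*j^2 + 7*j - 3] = -30*j^2 + 12*j + 7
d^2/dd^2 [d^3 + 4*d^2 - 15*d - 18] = 6*d + 8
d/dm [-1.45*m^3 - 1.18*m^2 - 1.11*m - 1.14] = -4.35*m^2 - 2.36*m - 1.11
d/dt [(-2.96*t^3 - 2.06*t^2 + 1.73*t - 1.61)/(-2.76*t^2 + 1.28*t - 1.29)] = (8.1696*t^4 - 7.5776*t^3 + 13.5932*t^2 - 3.5724*t - 0.1709)/(7.6176*t^4 - 7.0656*t^3 + 8.7592*t^2 - 3.3024*t + 1.6641)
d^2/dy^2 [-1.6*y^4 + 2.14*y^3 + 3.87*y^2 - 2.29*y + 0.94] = -19.2*y^2 + 12.84*y + 7.74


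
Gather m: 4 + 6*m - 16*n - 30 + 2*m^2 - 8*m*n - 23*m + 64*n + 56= 2*m^2 + m*(-8*n - 17) + 48*n + 30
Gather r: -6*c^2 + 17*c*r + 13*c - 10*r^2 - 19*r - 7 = -6*c^2 + 13*c - 10*r^2 + r*(17*c - 19) - 7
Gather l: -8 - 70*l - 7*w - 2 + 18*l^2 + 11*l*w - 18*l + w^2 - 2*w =18*l^2 + l*(11*w - 88) + w^2 - 9*w - 10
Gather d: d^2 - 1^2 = d^2 - 1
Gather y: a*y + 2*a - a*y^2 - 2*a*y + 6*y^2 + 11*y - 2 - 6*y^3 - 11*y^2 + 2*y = 2*a - 6*y^3 + y^2*(-a - 5) + y*(13 - a) - 2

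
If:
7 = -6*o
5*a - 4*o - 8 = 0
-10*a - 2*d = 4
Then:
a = 2/3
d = -16/3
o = -7/6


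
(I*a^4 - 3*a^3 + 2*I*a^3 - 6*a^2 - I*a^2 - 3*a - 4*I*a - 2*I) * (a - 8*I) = I*a^5 + 5*a^4 + 2*I*a^4 + 10*a^3 + 23*I*a^3 - 11*a^2 + 44*I*a^2 - 32*a + 22*I*a - 16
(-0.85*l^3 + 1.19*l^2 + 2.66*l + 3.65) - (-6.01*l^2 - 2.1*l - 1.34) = -0.85*l^3 + 7.2*l^2 + 4.76*l + 4.99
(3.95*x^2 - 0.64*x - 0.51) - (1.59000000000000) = 3.95*x^2 - 0.64*x - 2.1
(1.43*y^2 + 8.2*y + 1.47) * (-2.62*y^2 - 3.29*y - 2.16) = -3.7466*y^4 - 26.1887*y^3 - 33.9182*y^2 - 22.5483*y - 3.1752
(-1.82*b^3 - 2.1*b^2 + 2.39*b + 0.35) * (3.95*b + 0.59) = -7.189*b^4 - 9.3688*b^3 + 8.2015*b^2 + 2.7926*b + 0.2065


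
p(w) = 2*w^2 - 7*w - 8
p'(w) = 4*w - 7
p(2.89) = -11.53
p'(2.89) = 4.56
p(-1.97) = 13.55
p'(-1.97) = -14.88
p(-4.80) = 71.68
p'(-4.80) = -26.20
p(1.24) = -13.60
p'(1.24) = -2.04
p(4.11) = -2.99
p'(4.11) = 9.44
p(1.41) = -13.89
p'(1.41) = -1.36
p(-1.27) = 4.12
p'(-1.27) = -12.08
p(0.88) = -12.61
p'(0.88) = -3.48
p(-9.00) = 217.00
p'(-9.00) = -43.00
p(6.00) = 22.00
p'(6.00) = 17.00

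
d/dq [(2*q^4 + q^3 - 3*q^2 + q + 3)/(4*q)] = 3*q^2/2 + q/2 - 3/4 - 3/(4*q^2)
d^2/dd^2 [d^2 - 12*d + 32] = 2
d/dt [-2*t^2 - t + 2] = -4*t - 1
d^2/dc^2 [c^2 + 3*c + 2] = 2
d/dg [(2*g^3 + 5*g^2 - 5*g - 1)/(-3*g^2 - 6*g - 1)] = (-6*g^4 - 24*g^3 - 51*g^2 - 16*g - 1)/(9*g^4 + 36*g^3 + 42*g^2 + 12*g + 1)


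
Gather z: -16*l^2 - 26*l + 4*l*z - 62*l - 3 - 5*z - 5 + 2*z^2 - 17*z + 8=-16*l^2 - 88*l + 2*z^2 + z*(4*l - 22)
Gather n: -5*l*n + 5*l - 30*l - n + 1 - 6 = -25*l + n*(-5*l - 1) - 5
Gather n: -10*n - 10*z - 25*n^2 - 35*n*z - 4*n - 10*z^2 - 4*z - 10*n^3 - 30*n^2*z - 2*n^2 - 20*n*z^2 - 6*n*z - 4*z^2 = -10*n^3 + n^2*(-30*z - 27) + n*(-20*z^2 - 41*z - 14) - 14*z^2 - 14*z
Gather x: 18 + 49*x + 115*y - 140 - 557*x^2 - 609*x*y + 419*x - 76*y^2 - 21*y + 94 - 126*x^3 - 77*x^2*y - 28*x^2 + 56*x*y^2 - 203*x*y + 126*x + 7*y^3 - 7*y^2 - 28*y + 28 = -126*x^3 + x^2*(-77*y - 585) + x*(56*y^2 - 812*y + 594) + 7*y^3 - 83*y^2 + 66*y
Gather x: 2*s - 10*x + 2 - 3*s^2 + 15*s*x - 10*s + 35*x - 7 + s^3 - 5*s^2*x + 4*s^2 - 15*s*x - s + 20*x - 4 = s^3 + s^2 - 9*s + x*(45 - 5*s^2) - 9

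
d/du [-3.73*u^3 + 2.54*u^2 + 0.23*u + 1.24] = -11.19*u^2 + 5.08*u + 0.23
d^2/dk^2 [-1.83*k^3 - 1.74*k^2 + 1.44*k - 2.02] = -10.98*k - 3.48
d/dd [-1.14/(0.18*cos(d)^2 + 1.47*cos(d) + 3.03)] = -(0.4104*cos(d) + 1.6758)*sin(d)/(0.18*cos(d)^2 + 1.47*cos(d) + 3.03)^2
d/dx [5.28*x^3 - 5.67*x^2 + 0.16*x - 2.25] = 15.84*x^2 - 11.34*x + 0.16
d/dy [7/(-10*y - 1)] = 70/(10*y + 1)^2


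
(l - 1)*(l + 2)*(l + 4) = l^3 + 5*l^2 + 2*l - 8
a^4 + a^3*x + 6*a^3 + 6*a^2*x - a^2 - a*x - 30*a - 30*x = (a - 2)*(a + 3)*(a + 5)*(a + x)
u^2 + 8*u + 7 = (u + 1)*(u + 7)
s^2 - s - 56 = (s - 8)*(s + 7)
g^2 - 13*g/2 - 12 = (g - 8)*(g + 3/2)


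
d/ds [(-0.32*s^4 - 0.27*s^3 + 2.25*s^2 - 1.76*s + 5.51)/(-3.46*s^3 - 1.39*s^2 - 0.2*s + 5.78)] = (1.1072*s^6 + 0.8896*s^5 + 8.3523*s^4 - 19.4696*s^3 + 49.6156*s^2 + 41.3278*s - 9.0708)/(11.9716*s^6 + 9.6188*s^5 + 3.3161*s^4 - 39.4416*s^3 - 16.0284*s^2 - 2.312*s + 33.4084)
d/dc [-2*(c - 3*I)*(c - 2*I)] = -4*c + 10*I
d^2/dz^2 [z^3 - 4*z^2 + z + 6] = 6*z - 8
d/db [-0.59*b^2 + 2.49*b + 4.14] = 2.49 - 1.18*b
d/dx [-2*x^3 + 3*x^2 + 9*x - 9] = -6*x^2 + 6*x + 9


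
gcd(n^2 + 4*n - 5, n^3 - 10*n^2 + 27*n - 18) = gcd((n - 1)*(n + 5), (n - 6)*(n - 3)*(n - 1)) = n - 1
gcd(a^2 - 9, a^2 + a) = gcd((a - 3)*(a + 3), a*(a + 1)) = 1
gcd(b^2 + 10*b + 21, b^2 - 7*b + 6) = 1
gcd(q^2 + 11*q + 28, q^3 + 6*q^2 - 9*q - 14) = q + 7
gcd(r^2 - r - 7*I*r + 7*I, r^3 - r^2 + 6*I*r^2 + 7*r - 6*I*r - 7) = r - 1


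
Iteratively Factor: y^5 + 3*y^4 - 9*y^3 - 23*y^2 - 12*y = (y + 4)*(y^4 - y^3 - 5*y^2 - 3*y) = (y - 3)*(y + 4)*(y^3 + 2*y^2 + y) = y*(y - 3)*(y + 4)*(y^2 + 2*y + 1) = y*(y - 3)*(y + 1)*(y + 4)*(y + 1)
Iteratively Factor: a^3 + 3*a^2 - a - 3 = (a + 1)*(a^2 + 2*a - 3) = (a - 1)*(a + 1)*(a + 3)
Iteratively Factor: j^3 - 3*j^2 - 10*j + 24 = (j - 2)*(j^2 - j - 12) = (j - 2)*(j + 3)*(j - 4)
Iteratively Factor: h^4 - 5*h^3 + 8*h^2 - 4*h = (h - 1)*(h^3 - 4*h^2 + 4*h) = h*(h - 1)*(h^2 - 4*h + 4) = h*(h - 2)*(h - 1)*(h - 2)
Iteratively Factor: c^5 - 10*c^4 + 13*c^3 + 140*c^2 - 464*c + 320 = (c - 5)*(c^4 - 5*c^3 - 12*c^2 + 80*c - 64) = (c - 5)*(c - 4)*(c^3 - c^2 - 16*c + 16) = (c - 5)*(c - 4)^2*(c^2 + 3*c - 4) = (c - 5)*(c - 4)^2*(c + 4)*(c - 1)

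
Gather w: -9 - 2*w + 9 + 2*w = 0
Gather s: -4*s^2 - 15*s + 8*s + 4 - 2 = -4*s^2 - 7*s + 2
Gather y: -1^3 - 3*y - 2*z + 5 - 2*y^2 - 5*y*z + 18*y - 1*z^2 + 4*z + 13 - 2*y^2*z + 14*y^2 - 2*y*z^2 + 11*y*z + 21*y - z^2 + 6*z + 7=y^2*(12 - 2*z) + y*(-2*z^2 + 6*z + 36) - 2*z^2 + 8*z + 24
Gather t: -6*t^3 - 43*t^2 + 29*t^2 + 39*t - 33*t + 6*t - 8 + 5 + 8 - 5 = -6*t^3 - 14*t^2 + 12*t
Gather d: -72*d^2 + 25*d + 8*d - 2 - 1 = -72*d^2 + 33*d - 3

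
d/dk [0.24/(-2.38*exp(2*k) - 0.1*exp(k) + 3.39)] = (1.1424*exp(k) + 0.024)*exp(k)/(2.38*exp(2*k) + 0.1*exp(k) - 3.39)^2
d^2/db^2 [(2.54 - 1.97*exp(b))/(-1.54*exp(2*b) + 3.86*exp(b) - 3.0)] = (4.672052*exp(4*b) - 12.384988*exp(3*b) - 9.31207199999997*exp(2*b) + 31.906816*exp(b) - 11.6832)*exp(b)/(3.652264*exp(6*b) - 27.463128*exp(5*b) + 90.180552*exp(4*b) - 164.511656*exp(3*b) + 175.6764*exp(2*b) - 104.22*exp(b) + 27.0)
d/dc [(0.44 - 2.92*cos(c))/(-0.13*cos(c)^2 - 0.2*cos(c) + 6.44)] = (0.3796*cos(c)^2 - 0.1144*cos(c) + 18.7168)*sin(c)/(0.0169*cos(c)^4 + 0.052*cos(c)^3 - 1.6344*cos(c)^2 - 2.576*cos(c) + 41.4736)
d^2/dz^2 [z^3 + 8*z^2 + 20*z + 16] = 6*z + 16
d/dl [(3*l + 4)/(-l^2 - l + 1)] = (3*l^2 + 8*l + 7)/(l^4 + 2*l^3 - l^2 - 2*l + 1)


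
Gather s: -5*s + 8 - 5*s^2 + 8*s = -5*s^2 + 3*s + 8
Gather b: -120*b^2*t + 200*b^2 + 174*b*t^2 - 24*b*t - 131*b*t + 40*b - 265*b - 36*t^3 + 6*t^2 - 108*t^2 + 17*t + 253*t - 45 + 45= b^2*(200 - 120*t) + b*(174*t^2 - 155*t - 225) - 36*t^3 - 102*t^2 + 270*t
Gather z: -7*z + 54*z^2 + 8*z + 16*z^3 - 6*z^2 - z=16*z^3 + 48*z^2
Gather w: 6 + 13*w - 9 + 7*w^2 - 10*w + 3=7*w^2 + 3*w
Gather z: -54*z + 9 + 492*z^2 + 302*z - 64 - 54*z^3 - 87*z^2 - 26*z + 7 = -54*z^3 + 405*z^2 + 222*z - 48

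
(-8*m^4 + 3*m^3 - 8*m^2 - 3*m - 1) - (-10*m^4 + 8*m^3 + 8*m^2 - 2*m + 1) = 2*m^4 - 5*m^3 - 16*m^2 - m - 2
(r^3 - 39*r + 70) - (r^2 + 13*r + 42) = r^3 - r^2 - 52*r + 28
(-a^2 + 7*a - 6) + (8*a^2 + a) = 7*a^2 + 8*a - 6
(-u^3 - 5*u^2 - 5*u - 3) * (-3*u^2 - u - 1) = 3*u^5 + 16*u^4 + 21*u^3 + 19*u^2 + 8*u + 3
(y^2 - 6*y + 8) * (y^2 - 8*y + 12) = y^4 - 14*y^3 + 68*y^2 - 136*y + 96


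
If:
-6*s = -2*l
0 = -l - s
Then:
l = 0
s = 0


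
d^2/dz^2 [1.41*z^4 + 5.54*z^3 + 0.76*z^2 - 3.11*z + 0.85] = 16.92*z^2 + 33.24*z + 1.52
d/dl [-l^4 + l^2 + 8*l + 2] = -4*l^3 + 2*l + 8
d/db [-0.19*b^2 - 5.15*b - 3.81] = -0.38*b - 5.15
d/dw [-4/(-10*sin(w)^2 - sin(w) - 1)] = -4*(20*sin(w) + 1)*cos(w)/(10*sin(w)^2 + sin(w) + 1)^2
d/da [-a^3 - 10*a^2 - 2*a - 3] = -3*a^2 - 20*a - 2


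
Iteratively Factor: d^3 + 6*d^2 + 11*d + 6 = (d + 1)*(d^2 + 5*d + 6) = (d + 1)*(d + 2)*(d + 3)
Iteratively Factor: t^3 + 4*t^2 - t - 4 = (t - 1)*(t^2 + 5*t + 4) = (t - 1)*(t + 4)*(t + 1)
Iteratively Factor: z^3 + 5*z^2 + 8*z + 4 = (z + 1)*(z^2 + 4*z + 4) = (z + 1)*(z + 2)*(z + 2)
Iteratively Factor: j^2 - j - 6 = (j - 3)*(j + 2)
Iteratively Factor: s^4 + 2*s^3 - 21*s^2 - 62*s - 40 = (s - 5)*(s^3 + 7*s^2 + 14*s + 8) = (s - 5)*(s + 4)*(s^2 + 3*s + 2) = (s - 5)*(s + 2)*(s + 4)*(s + 1)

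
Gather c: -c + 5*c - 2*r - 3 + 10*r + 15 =4*c + 8*r + 12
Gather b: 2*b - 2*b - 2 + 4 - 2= 0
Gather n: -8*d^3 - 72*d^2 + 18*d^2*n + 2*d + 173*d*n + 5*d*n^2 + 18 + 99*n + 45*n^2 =-8*d^3 - 72*d^2 + 2*d + n^2*(5*d + 45) + n*(18*d^2 + 173*d + 99) + 18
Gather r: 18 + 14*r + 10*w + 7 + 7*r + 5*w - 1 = 21*r + 15*w + 24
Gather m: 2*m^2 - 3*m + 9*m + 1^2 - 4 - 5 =2*m^2 + 6*m - 8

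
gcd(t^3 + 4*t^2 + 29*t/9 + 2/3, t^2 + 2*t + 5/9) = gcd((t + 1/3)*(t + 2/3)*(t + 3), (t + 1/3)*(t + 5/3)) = t + 1/3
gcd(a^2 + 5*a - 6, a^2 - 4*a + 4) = 1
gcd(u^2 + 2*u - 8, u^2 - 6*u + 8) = u - 2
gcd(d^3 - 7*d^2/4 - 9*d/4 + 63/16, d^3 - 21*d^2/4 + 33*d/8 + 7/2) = d - 7/4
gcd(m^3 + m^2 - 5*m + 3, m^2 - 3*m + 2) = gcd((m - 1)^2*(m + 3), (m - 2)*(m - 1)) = m - 1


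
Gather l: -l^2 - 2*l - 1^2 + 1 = -l^2 - 2*l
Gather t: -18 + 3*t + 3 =3*t - 15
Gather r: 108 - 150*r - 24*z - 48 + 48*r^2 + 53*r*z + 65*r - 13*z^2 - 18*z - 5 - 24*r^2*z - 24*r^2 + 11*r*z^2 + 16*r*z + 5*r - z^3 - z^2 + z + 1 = r^2*(24 - 24*z) + r*(11*z^2 + 69*z - 80) - z^3 - 14*z^2 - 41*z + 56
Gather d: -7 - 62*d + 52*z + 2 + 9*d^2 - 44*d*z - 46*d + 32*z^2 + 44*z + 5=9*d^2 + d*(-44*z - 108) + 32*z^2 + 96*z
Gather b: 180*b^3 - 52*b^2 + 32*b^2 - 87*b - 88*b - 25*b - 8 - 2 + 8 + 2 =180*b^3 - 20*b^2 - 200*b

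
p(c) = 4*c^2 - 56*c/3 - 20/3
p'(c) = 8*c - 56/3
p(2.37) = -28.44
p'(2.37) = 0.29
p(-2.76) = 75.32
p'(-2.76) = -40.75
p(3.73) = -20.64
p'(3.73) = 11.17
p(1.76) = -27.13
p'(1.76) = -4.59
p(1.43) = -25.18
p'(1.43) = -7.23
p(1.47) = -25.46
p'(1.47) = -6.91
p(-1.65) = 35.02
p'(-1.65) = -31.87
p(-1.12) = 19.26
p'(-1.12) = -27.63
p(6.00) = 25.33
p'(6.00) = 29.33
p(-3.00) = 85.33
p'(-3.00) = -42.67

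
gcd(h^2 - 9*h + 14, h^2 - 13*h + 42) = h - 7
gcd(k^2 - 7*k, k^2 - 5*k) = k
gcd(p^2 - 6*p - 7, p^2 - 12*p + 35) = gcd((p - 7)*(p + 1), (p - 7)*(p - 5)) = p - 7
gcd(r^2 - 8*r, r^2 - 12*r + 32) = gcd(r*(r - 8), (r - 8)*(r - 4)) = r - 8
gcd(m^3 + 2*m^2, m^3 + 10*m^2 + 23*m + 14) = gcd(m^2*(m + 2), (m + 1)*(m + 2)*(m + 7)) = m + 2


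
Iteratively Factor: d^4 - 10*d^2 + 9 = (d - 1)*(d^3 + d^2 - 9*d - 9) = (d - 3)*(d - 1)*(d^2 + 4*d + 3) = (d - 3)*(d - 1)*(d + 1)*(d + 3)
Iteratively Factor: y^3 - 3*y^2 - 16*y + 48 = (y - 4)*(y^2 + y - 12) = (y - 4)*(y - 3)*(y + 4)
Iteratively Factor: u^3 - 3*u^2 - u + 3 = (u - 1)*(u^2 - 2*u - 3) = (u - 3)*(u - 1)*(u + 1)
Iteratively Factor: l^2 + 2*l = (l)*(l + 2)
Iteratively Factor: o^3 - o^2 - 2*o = (o + 1)*(o^2 - 2*o) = (o - 2)*(o + 1)*(o)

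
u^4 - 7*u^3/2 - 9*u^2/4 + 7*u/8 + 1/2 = (u - 4)*(u - 1/2)*(u + 1/2)^2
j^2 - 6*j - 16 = (j - 8)*(j + 2)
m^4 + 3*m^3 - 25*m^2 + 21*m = m*(m - 3)*(m - 1)*(m + 7)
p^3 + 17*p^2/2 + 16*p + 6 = (p + 1/2)*(p + 2)*(p + 6)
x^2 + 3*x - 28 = (x - 4)*(x + 7)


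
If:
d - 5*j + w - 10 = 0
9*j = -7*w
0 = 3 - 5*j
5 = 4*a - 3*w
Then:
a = 47/70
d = 482/35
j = 3/5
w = -27/35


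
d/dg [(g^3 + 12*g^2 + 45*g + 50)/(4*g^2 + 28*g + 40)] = 1/4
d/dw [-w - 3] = -1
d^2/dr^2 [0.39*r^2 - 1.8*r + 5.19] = 0.780000000000000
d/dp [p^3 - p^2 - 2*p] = 3*p^2 - 2*p - 2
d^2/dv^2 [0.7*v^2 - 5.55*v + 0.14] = 1.40000000000000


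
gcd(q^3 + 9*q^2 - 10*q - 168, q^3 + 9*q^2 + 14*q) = q + 7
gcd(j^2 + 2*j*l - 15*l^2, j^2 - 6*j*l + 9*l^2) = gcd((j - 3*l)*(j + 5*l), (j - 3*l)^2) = j - 3*l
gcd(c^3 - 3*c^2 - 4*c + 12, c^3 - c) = 1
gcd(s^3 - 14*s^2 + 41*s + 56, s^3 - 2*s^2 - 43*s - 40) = s^2 - 7*s - 8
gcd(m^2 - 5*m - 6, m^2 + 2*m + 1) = m + 1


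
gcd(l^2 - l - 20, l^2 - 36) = 1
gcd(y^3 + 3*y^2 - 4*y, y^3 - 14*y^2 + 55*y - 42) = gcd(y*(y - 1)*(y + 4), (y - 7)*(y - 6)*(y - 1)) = y - 1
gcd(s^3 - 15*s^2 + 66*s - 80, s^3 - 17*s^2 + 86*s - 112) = s^2 - 10*s + 16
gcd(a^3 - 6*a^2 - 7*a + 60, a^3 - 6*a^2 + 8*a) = a - 4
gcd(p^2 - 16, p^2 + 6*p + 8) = p + 4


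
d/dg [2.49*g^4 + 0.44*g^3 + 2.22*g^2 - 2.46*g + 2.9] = 9.96*g^3 + 1.32*g^2 + 4.44*g - 2.46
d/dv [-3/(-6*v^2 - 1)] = -36*v/(6*v^2 + 1)^2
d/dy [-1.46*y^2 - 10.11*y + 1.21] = -2.92*y - 10.11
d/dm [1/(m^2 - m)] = (1 - 2*m)/(m^2*(m - 1)^2)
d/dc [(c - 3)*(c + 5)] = 2*c + 2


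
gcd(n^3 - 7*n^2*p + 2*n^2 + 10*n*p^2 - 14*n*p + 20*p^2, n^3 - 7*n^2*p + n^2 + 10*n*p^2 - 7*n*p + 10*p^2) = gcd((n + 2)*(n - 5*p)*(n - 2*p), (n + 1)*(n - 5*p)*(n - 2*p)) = n^2 - 7*n*p + 10*p^2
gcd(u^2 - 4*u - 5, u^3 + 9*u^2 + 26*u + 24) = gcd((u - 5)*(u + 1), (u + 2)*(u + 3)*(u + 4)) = 1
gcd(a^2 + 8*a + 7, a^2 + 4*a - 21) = a + 7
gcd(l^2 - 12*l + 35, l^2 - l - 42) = l - 7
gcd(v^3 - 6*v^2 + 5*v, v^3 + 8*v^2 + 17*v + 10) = 1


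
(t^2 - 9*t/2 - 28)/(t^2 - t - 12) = (-t^2 + 9*t/2 + 28)/(-t^2 + t + 12)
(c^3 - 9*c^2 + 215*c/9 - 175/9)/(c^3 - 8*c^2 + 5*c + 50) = (c^2 - 4*c + 35/9)/(c^2 - 3*c - 10)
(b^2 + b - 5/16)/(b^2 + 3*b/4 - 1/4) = (b + 5/4)/(b + 1)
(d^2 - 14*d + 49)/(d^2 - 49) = (d - 7)/(d + 7)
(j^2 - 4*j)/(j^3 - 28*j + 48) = j/(j^2 + 4*j - 12)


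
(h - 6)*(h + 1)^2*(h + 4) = h^4 - 27*h^2 - 50*h - 24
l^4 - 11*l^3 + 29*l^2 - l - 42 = (l - 7)*(l - 3)*(l - 2)*(l + 1)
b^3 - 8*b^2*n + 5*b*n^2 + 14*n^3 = (b - 7*n)*(b - 2*n)*(b + n)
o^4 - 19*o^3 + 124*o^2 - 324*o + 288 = (o - 8)*(o - 6)*(o - 3)*(o - 2)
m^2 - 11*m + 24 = (m - 8)*(m - 3)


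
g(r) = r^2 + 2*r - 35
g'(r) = 2*r + 2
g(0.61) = -33.41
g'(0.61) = 3.22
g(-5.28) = -17.68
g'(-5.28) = -8.56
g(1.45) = -30.00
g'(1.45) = 4.90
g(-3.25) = -30.94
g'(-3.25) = -4.50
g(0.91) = -32.35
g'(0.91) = 3.82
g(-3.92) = -27.47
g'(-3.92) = -5.84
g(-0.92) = -35.99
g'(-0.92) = 0.16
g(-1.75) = -35.44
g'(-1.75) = -1.50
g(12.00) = 133.00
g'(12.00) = 26.00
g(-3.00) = -32.00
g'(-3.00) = -4.00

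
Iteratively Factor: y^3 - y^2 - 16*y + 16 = (y - 1)*(y^2 - 16) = (y - 4)*(y - 1)*(y + 4)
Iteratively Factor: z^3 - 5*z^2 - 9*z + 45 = (z - 3)*(z^2 - 2*z - 15) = (z - 5)*(z - 3)*(z + 3)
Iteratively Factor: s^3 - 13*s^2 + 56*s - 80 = (s - 4)*(s^2 - 9*s + 20) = (s - 5)*(s - 4)*(s - 4)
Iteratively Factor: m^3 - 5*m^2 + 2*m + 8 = (m - 4)*(m^2 - m - 2) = (m - 4)*(m + 1)*(m - 2)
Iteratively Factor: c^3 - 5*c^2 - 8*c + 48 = (c + 3)*(c^2 - 8*c + 16) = (c - 4)*(c + 3)*(c - 4)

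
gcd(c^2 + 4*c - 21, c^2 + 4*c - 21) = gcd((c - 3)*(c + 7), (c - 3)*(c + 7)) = c^2 + 4*c - 21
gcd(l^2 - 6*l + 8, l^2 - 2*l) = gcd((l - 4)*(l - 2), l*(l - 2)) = l - 2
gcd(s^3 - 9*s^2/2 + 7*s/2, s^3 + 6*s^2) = s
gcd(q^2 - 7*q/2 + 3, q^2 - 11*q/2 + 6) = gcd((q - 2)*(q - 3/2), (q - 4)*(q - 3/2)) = q - 3/2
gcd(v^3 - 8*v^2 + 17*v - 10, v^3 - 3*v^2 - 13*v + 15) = v^2 - 6*v + 5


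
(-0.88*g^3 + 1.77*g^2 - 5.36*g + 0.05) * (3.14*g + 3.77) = -2.7632*g^4 + 2.2402*g^3 - 10.1575*g^2 - 20.0502*g + 0.1885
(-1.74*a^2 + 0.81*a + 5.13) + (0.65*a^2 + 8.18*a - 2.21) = -1.09*a^2 + 8.99*a + 2.92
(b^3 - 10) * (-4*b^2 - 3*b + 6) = -4*b^5 - 3*b^4 + 6*b^3 + 40*b^2 + 30*b - 60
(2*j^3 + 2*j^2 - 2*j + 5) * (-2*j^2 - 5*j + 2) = -4*j^5 - 14*j^4 - 2*j^3 + 4*j^2 - 29*j + 10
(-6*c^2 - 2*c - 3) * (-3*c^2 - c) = 18*c^4 + 12*c^3 + 11*c^2 + 3*c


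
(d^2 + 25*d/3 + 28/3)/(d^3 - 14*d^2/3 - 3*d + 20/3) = (d + 7)/(d^2 - 6*d + 5)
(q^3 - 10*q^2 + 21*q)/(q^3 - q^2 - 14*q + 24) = q*(q - 7)/(q^2 + 2*q - 8)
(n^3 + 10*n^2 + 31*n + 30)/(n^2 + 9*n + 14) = (n^2 + 8*n + 15)/(n + 7)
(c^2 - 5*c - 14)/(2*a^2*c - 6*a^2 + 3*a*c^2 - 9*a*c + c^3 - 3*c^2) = (c^2 - 5*c - 14)/(2*a^2*c - 6*a^2 + 3*a*c^2 - 9*a*c + c^3 - 3*c^2)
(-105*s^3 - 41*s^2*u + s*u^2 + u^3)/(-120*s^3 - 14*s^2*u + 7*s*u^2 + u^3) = (21*s^2 + 4*s*u - u^2)/(24*s^2 - 2*s*u - u^2)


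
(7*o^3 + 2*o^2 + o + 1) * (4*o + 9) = 28*o^4 + 71*o^3 + 22*o^2 + 13*o + 9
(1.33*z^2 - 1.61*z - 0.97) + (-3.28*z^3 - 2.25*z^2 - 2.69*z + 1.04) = -3.28*z^3 - 0.92*z^2 - 4.3*z + 0.0700000000000001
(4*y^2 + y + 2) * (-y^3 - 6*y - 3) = -4*y^5 - y^4 - 26*y^3 - 18*y^2 - 15*y - 6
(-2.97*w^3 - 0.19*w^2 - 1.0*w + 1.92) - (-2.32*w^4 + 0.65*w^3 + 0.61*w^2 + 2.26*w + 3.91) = 2.32*w^4 - 3.62*w^3 - 0.8*w^2 - 3.26*w - 1.99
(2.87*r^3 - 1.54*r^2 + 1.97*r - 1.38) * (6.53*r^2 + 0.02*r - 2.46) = 18.7411*r^5 - 9.9988*r^4 + 5.7731*r^3 - 5.1836*r^2 - 4.8738*r + 3.3948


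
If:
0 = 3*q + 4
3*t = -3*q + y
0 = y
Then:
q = -4/3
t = 4/3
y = 0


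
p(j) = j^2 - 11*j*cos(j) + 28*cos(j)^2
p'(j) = 11*j*sin(j) + 2*j - 56*sin(j)*cos(j) - 11*cos(j)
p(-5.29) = 68.11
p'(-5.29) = -90.95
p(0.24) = 23.91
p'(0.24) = -22.51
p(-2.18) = 0.20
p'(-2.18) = -4.68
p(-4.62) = 16.89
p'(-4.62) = -53.68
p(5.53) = 1.11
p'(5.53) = -10.63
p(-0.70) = 22.76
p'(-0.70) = 22.74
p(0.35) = 21.21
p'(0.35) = -26.35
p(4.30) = 41.95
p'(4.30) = -50.89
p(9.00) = 194.45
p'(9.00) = 89.85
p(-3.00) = 3.77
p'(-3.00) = 1.72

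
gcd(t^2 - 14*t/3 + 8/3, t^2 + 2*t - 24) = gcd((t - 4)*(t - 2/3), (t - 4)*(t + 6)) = t - 4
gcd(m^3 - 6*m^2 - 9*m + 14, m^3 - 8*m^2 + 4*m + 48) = m + 2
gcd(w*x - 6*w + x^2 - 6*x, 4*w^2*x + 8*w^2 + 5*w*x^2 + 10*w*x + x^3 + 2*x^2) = w + x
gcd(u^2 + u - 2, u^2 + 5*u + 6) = u + 2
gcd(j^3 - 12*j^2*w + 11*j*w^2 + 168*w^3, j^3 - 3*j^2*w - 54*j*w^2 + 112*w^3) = -j + 8*w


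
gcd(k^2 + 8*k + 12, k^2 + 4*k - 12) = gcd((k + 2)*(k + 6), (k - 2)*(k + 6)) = k + 6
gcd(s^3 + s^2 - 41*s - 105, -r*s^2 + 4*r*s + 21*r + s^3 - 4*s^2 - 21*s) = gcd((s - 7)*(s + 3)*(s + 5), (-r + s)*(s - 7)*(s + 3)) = s^2 - 4*s - 21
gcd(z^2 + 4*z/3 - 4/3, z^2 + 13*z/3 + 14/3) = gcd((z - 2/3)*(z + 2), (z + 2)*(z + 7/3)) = z + 2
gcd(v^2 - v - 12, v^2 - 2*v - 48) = 1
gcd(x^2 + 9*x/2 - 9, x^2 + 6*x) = x + 6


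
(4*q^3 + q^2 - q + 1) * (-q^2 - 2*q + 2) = -4*q^5 - 9*q^4 + 7*q^3 + 3*q^2 - 4*q + 2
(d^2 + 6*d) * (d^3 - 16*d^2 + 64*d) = d^5 - 10*d^4 - 32*d^3 + 384*d^2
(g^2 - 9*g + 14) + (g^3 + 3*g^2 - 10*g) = g^3 + 4*g^2 - 19*g + 14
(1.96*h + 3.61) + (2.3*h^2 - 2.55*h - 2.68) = 2.3*h^2 - 0.59*h + 0.93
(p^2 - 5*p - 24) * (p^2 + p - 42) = p^4 - 4*p^3 - 71*p^2 + 186*p + 1008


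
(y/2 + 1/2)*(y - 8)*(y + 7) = y^3/2 - 57*y/2 - 28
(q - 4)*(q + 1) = q^2 - 3*q - 4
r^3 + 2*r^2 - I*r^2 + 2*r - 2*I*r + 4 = (r + 2)*(r - 2*I)*(r + I)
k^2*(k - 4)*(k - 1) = k^4 - 5*k^3 + 4*k^2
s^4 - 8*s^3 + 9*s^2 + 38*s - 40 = (s - 5)*(s - 4)*(s - 1)*(s + 2)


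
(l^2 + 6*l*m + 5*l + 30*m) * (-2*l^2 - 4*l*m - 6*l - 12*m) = -2*l^4 - 16*l^3*m - 16*l^3 - 24*l^2*m^2 - 128*l^2*m - 30*l^2 - 192*l*m^2 - 240*l*m - 360*m^2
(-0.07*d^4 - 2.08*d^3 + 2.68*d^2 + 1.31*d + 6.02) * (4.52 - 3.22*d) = 0.2254*d^5 + 6.3812*d^4 - 18.0312*d^3 + 7.8954*d^2 - 13.4632*d + 27.2104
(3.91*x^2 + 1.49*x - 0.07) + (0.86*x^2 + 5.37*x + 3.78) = 4.77*x^2 + 6.86*x + 3.71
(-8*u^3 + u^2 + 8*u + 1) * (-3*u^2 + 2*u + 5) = 24*u^5 - 19*u^4 - 62*u^3 + 18*u^2 + 42*u + 5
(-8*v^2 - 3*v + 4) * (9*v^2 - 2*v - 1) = -72*v^4 - 11*v^3 + 50*v^2 - 5*v - 4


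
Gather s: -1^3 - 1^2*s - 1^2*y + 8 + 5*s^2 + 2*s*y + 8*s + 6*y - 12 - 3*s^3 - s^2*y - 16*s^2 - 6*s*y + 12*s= -3*s^3 + s^2*(-y - 11) + s*(19 - 4*y) + 5*y - 5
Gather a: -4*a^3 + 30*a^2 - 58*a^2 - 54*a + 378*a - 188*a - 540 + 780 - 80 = -4*a^3 - 28*a^2 + 136*a + 160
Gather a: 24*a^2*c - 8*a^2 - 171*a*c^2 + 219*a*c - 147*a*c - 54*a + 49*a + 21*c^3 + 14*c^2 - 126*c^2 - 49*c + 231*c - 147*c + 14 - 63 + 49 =a^2*(24*c - 8) + a*(-171*c^2 + 72*c - 5) + 21*c^3 - 112*c^2 + 35*c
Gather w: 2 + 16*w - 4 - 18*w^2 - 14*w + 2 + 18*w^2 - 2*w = 0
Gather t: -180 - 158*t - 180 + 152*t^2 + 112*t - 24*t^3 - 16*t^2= -24*t^3 + 136*t^2 - 46*t - 360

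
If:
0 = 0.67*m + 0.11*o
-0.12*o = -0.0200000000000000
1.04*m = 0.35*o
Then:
No Solution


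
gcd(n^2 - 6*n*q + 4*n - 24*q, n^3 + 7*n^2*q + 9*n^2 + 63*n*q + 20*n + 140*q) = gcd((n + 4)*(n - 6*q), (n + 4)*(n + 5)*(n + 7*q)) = n + 4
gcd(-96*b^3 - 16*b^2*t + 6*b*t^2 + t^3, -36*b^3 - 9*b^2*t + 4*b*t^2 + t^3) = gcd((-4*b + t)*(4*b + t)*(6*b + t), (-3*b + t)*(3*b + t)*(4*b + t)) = 4*b + t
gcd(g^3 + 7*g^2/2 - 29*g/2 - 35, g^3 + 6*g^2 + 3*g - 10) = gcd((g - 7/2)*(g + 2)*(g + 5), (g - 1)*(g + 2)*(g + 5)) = g^2 + 7*g + 10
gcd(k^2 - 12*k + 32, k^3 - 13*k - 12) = k - 4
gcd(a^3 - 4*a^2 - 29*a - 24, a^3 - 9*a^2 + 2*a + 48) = a - 8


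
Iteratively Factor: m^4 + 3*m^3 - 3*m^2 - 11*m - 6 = (m + 3)*(m^3 - 3*m - 2) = (m + 1)*(m + 3)*(m^2 - m - 2) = (m - 2)*(m + 1)*(m + 3)*(m + 1)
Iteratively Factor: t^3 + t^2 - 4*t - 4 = (t + 1)*(t^2 - 4) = (t + 1)*(t + 2)*(t - 2)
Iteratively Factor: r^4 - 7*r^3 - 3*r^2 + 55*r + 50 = (r - 5)*(r^3 - 2*r^2 - 13*r - 10) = (r - 5)*(r + 2)*(r^2 - 4*r - 5) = (r - 5)*(r + 1)*(r + 2)*(r - 5)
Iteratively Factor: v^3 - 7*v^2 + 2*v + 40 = (v - 4)*(v^2 - 3*v - 10) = (v - 4)*(v + 2)*(v - 5)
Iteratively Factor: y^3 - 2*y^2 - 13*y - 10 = (y + 1)*(y^2 - 3*y - 10) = (y - 5)*(y + 1)*(y + 2)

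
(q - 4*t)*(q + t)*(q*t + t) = q^3*t - 3*q^2*t^2 + q^2*t - 4*q*t^3 - 3*q*t^2 - 4*t^3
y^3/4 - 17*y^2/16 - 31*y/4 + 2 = (y/4 + 1)*(y - 8)*(y - 1/4)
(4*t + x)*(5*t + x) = 20*t^2 + 9*t*x + x^2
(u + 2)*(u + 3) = u^2 + 5*u + 6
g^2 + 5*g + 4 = (g + 1)*(g + 4)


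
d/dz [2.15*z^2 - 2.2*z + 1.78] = 4.3*z - 2.2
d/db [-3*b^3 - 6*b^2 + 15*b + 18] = -9*b^2 - 12*b + 15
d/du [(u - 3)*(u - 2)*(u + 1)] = 3*u^2 - 8*u + 1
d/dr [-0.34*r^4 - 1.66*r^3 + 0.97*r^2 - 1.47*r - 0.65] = -1.36*r^3 - 4.98*r^2 + 1.94*r - 1.47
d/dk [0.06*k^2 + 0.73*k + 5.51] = 0.12*k + 0.73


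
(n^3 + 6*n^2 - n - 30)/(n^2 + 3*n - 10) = n + 3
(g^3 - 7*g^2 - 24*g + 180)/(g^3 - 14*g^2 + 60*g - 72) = (g + 5)/(g - 2)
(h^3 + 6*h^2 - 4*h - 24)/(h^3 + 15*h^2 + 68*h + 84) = (h - 2)/(h + 7)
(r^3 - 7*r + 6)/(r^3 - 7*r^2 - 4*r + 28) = (r^2 + 2*r - 3)/(r^2 - 5*r - 14)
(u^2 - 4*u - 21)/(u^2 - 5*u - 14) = (u + 3)/(u + 2)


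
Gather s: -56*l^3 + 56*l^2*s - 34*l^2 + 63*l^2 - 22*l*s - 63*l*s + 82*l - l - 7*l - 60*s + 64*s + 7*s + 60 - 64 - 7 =-56*l^3 + 29*l^2 + 74*l + s*(56*l^2 - 85*l + 11) - 11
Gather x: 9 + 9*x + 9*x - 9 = 18*x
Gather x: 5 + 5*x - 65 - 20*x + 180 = 120 - 15*x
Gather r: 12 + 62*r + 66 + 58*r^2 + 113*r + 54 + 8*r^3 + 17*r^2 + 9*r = 8*r^3 + 75*r^2 + 184*r + 132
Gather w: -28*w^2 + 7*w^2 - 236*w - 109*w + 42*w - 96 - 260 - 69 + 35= -21*w^2 - 303*w - 390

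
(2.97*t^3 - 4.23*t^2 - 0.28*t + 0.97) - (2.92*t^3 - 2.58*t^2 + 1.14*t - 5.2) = 0.0500000000000003*t^3 - 1.65*t^2 - 1.42*t + 6.17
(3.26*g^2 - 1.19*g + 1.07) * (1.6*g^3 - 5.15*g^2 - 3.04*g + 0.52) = 5.216*g^5 - 18.693*g^4 - 2.0699*g^3 - 0.197700000000001*g^2 - 3.8716*g + 0.5564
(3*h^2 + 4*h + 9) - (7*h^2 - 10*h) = -4*h^2 + 14*h + 9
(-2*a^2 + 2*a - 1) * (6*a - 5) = -12*a^3 + 22*a^2 - 16*a + 5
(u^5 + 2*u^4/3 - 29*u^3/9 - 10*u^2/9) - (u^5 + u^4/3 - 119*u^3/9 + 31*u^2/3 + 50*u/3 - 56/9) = u^4/3 + 10*u^3 - 103*u^2/9 - 50*u/3 + 56/9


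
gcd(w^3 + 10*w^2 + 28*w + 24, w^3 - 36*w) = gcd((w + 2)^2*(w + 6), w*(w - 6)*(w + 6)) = w + 6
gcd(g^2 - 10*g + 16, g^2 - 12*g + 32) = g - 8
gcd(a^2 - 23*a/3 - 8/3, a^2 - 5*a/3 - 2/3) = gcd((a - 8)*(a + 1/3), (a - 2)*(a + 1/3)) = a + 1/3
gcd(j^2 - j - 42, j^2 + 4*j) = 1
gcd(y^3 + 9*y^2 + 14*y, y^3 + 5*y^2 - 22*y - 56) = y^2 + 9*y + 14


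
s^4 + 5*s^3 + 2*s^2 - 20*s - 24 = (s - 2)*(s + 2)^2*(s + 3)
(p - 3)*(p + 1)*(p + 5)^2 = p^4 + 8*p^3 + 2*p^2 - 80*p - 75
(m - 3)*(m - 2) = m^2 - 5*m + 6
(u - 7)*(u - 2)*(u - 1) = u^3 - 10*u^2 + 23*u - 14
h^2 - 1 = (h - 1)*(h + 1)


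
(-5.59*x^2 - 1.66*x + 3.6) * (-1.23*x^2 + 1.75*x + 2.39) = 6.8757*x^4 - 7.7407*x^3 - 20.6931*x^2 + 2.3326*x + 8.604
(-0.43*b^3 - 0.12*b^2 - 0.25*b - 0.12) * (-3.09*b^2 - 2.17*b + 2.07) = 1.3287*b^5 + 1.3039*b^4 + 0.1428*b^3 + 0.6649*b^2 - 0.2571*b - 0.2484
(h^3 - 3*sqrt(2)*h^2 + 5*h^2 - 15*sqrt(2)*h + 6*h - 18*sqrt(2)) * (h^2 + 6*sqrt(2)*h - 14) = h^5 + 3*sqrt(2)*h^4 + 5*h^4 - 44*h^3 + 15*sqrt(2)*h^3 - 250*h^2 + 60*sqrt(2)*h^2 - 300*h + 210*sqrt(2)*h + 252*sqrt(2)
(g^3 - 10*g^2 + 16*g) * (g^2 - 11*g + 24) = g^5 - 21*g^4 + 150*g^3 - 416*g^2 + 384*g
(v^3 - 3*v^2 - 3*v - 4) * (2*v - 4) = 2*v^4 - 10*v^3 + 6*v^2 + 4*v + 16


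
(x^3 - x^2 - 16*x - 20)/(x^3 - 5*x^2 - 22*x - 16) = (x^2 - 3*x - 10)/(x^2 - 7*x - 8)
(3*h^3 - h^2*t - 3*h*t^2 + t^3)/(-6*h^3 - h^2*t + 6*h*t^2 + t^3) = (-3*h + t)/(6*h + t)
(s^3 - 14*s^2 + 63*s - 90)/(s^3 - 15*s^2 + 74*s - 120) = (s - 3)/(s - 4)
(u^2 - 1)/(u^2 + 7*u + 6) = (u - 1)/(u + 6)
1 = 1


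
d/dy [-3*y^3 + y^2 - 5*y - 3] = -9*y^2 + 2*y - 5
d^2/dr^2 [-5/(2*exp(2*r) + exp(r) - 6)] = 5*(-2*(4*exp(r) + 1)^2*exp(r) + (8*exp(r) + 1)*(2*exp(2*r) + exp(r) - 6))*exp(r)/(2*exp(2*r) + exp(r) - 6)^3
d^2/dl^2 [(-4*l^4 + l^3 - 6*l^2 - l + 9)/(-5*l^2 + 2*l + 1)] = 2*(100*l^6 - 120*l^5 - 12*l^4 + 140*l^3 - 567*l^2 + 282*l - 77)/(125*l^6 - 150*l^5 - 15*l^4 + 52*l^3 + 3*l^2 - 6*l - 1)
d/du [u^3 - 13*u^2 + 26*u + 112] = 3*u^2 - 26*u + 26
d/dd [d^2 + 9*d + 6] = 2*d + 9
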